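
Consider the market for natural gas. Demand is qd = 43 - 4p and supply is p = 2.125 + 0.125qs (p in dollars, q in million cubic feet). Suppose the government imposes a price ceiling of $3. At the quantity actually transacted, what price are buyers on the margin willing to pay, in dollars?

Rearranging supply gives qs = 8p - 17. In a free market, 43 - 4p = 8p - 17 gives the equilibrium p* = 5, q* = 23.
The ceiling of 3 is below the equilibrium price 5, so it binds.
At p = 3: qd = 43 - 4·3 = 31 and qs = 8·3 - 17 = 7.
Only 7 units reach the market. On the demand curve, the marginal buyer's willingness to pay at q = 7 is (43 - 7)/4 = 9.

9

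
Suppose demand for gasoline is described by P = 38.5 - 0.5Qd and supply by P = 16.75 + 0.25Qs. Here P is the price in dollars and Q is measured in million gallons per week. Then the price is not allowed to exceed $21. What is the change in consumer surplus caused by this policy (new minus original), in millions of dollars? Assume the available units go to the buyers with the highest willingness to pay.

15

Rearranging demand gives Qd = 77 - 2P; rearranging supply gives Qs = 4P - 67. Without the control the market clears where 77 - 2P = 4P - 67, i.e. P* = 24 and Q* = 29.
The ceiling of 21 is below the equilibrium price 24, so it binds.
At P = 21: Qd = 77 - 2·21 = 35 and Qs = 4·21 - 67 = 17.
Consumer surplus without the control is ½ · (38.5 - 24) · 29 = 210.25.
With the ceiling, 17 units are sold at 21 (assume they go to the highest-value buyers). The demand price at Q = 17 is 30, so CS = ½ · [(38.5 - 21) + (30 - 21)] · 17 = 225.25.
Change in consumer surplus = 225.25 - 210.25 = 15.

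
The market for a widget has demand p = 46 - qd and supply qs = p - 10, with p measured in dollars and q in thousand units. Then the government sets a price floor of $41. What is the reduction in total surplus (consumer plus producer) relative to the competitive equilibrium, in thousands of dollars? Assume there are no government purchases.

169

Rearranging demand gives qd = 46 - p. In a free market, 46 - p = p - 10 gives the equilibrium p* = 28, q* = 18.
Since 41 > 28, the floor is binding.
At p = 41: qd = 46 - 41 = 5 and qs = 41 - 10 = 31.
Quantity traded falls to 5. At q = 5 the demand price is 46 - 5 = 41 and the supply price is 10 + 5 = 15.
Deadweight loss = ½ · (41 - 15) · (18 - 5) = ½ · 26 · 13 = 169.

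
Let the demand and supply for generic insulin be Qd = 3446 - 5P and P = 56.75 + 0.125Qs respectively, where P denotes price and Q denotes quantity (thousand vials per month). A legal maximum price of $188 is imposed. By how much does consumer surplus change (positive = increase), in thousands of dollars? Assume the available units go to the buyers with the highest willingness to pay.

37318.4

Rearranging supply gives Qs = 8P - 454. Equilibrium: 3446 - 5P = 8P - 454, so 3900 = 13P and P* = 300, Q* = 1946.
Because the ceiling (188) lies below the market-clearing price, it is binding.
At P = 188: Qd = 3446 - 5·188 = 2506 and Qs = 8·188 - 454 = 1050.
Consumer surplus without the control is ½ · (689.2 - 300) · 1946 = 378691.6.
With the ceiling, 1050 units are sold at 188 (assume they go to the highest-value buyers). The demand price at Q = 1050 is 479.2, so CS = ½ · [(689.2 - 188) + (479.2 - 188)] · 1050 = 416010.
Change in consumer surplus = 416010 - 378691.6 = 37318.4.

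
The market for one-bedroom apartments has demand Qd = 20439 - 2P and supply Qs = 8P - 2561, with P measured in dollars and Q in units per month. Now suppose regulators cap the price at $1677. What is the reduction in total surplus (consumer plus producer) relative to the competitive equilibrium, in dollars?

7762580

Setting quantity demanded equal to quantity supplied, 20439 - 2P = 8P - 2561, gives P* = 2300 and Q* = 15839.
Because the ceiling (1677) lies below the market-clearing price, it is binding.
At P = 1677: Qd = 20439 - 2·1677 = 17085 and Qs = 8·1677 - 2561 = 10855.
Quantity traded falls to 10855. At Q = 10855 the demand price is (20439 - 10855)/2 = 4792 and the supply price is (2561 + 10855)/8 = 1677.
Deadweight loss = ½ · (4792 - 1677) · (15839 - 10855) = ½ · 3115 · 4984 = 7762580.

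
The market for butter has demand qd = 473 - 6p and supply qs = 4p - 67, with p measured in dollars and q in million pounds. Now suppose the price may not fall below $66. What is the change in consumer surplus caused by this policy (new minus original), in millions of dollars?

-1356

Equilibrium: 473 - 6p = 4p - 67, so 540 = 10p and p* = 54, q* = 149.
Because the floor (66) lies above the market-clearing price, it is binding.
At p = 66: qd = 473 - 6·66 = 77 and qs = 4·66 - 67 = 197.
Consumer surplus without the control is ½ · (473/6 - 54) · 149 = 22201/12.
With the floor, consumers buy 77 units at 66, so CS = ½ · (473/6 - 66) · 77 = 5929/12.
Change in consumer surplus = 5929/12 - 22201/12 = -1356.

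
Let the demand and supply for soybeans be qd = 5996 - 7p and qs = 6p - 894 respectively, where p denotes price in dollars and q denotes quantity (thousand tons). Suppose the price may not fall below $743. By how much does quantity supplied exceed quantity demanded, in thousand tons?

In a free market, 5996 - 7p = 6p - 894 gives the equilibrium p* = 530, q* = 2286.
Because the floor (743) lies above the market-clearing price, it is binding.
At p = 743: qd = 5996 - 7·743 = 795 and qs = 6·743 - 894 = 3564.
Surplus = qs - qd = 3564 - 795 = 2769.

2769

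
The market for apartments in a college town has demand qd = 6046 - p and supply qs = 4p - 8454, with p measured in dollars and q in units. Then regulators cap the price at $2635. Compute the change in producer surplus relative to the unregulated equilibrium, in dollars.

-693240

Setting quantity demanded equal to quantity supplied, 6046 - p = 4p - 8454, gives p* = 2900 and q* = 3146.
Because the ceiling (2635) lies below the market-clearing price, it is binding.
At p = 2635: qd = 6046 - 2635 = 3411 and qs = 4·2635 - 8454 = 2086.
Producer surplus without the control is ½ · (2900 - 2113.5) · 3146 = 1237164.5.
With the ceiling, producers sell 2086 units at 2635, so PS = ½ · (2635 - 2113.5) · 2086 = 543924.5.
Change in producer surplus = 543924.5 - 1237164.5 = -693240.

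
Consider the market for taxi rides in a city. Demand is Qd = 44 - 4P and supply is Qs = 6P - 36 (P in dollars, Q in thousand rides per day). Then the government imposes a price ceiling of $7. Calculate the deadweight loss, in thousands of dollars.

7.5

Without the control the market clears where 44 - 4P = 6P - 36, i.e. P* = 8 and Q* = 12.
Because the ceiling (7) lies below the market-clearing price, it is binding.
At P = 7: Qd = 44 - 4·7 = 16 and Qs = 6·7 - 36 = 6.
Quantity traded falls to 6. At Q = 6 the demand price is (44 - 6)/4 = 9.5 and the supply price is (36 + 6)/6 = 7.
Deadweight loss = ½ · (9.5 - 7) · (12 - 6) = ½ · 2.5 · 6 = 7.5.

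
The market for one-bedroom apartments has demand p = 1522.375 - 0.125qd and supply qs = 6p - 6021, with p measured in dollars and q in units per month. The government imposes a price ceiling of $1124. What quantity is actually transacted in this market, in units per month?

723

Rearranging demand gives qd = 12179 - 8p. In a free market, 12179 - 8p = 6p - 6021 gives the equilibrium p* = 1300, q* = 1779.
Because the ceiling (1124) lies below the market-clearing price, it is binding.
At p = 1124: qd = 12179 - 8·1124 = 3187 and qs = 6·1124 - 6021 = 723.
The quantity actually transacted is the short side, supply: 723.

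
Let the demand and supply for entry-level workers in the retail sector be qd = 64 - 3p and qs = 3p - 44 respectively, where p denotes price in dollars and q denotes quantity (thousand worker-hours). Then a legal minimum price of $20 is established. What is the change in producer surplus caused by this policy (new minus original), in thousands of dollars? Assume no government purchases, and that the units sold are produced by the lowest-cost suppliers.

2

Without the control the market clears where 64 - 3p = 3p - 44, i.e. p* = 18 and q* = 10.
Since 20 > 18, the floor is binding.
At p = 20: qd = 64 - 3·20 = 4 and qs = 3·20 - 44 = 16.
Producer surplus without the control is ½ · (18 - 44/3) · 10 = 50/3.
With the floor, 4 units are sold at 20. The supply price at q = 4 is 16, so PS = ½ · [(20 - 44/3) + (20 - 16)] · 4 = 56/3.
Change in producer surplus = 56/3 - 50/3 = 2.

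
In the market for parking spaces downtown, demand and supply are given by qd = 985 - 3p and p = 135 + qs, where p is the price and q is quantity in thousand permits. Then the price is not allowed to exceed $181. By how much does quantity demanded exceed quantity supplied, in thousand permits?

Rearranging supply gives qs = p - 135. Equilibrium: 985 - 3p = p - 135, so 1120 = 4p and p* = 280, q* = 145.
The ceiling of 181 is below the equilibrium price 280, so it binds.
At p = 181: qd = 985 - 3·181 = 442 and qs = 181 - 135 = 46.
Shortage = qd - qs = 442 - 46 = 396.

396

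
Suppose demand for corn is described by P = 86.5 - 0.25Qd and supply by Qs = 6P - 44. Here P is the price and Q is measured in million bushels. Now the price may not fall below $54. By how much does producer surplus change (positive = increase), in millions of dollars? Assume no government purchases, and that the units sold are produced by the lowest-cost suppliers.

1650

Rearranging demand gives Qd = 346 - 4P. Without the control the market clears where 346 - 4P = 6P - 44, i.e. P* = 39 and Q* = 190.
The floor of 54 is above the equilibrium price 39, so it binds.
At P = 54: Qd = 346 - 4·54 = 130 and Qs = 6·54 - 44 = 280.
Producer surplus without the control is ½ · (39 - 22/3) · 190 = 9025/3.
With the floor, 130 units are sold at 54. The supply price at Q = 130 is 29, so PS = ½ · [(54 - 22/3) + (54 - 29)] · 130 = 13975/3.
Change in producer surplus = 13975/3 - 9025/3 = 1650.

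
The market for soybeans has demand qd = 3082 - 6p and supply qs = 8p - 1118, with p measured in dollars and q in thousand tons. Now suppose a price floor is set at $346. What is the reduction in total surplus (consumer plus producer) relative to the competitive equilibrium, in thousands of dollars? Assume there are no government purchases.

11109

Setting quantity demanded equal to quantity supplied, 3082 - 6p = 8p - 1118, gives p* = 300 and q* = 1282.
The floor of 346 is above the equilibrium price 300, so it binds.
At p = 346: qd = 3082 - 6·346 = 1006 and qs = 8·346 - 1118 = 1650.
Quantity traded falls to 1006. At q = 1006 the demand price is (3082 - 1006)/6 = 346 and the supply price is (1118 + 1006)/8 = 265.5.
Deadweight loss = ½ · (346 - 265.5) · (1282 - 1006) = ½ · 80.5 · 276 = 11109.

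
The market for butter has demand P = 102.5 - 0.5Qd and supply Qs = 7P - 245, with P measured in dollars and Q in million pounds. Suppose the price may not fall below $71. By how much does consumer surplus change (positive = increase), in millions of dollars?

-1764

Rearranging demand gives Qd = 205 - 2P. Setting quantity demanded equal to quantity supplied, 205 - 2P = 7P - 245, gives P* = 50 and Q* = 105.
Since 71 > 50, the floor is binding.
At P = 71: Qd = 205 - 2·71 = 63 and Qs = 7·71 - 245 = 252.
Consumer surplus without the control is ½ · (102.5 - 50) · 105 = 2756.25.
With the floor, consumers buy 63 units at 71, so CS = ½ · (102.5 - 71) · 63 = 992.25.
Change in consumer surplus = 992.25 - 2756.25 = -1764.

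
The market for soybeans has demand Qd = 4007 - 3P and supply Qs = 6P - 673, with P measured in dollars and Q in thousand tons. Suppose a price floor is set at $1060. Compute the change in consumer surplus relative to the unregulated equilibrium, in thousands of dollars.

-883980

In a free market, 4007 - 3P = 6P - 673 gives the equilibrium P* = 520, Q* = 2447.
Since 1060 > 520, the floor is binding.
At P = 1060: Qd = 4007 - 3·1060 = 827 and Qs = 6·1060 - 673 = 5687.
Consumer surplus without the control is ½ · (4007/3 - 520) · 2447 = 5987809/6.
With the floor, consumers buy 827 units at 1060, so CS = ½ · (4007/3 - 1060) · 827 = 683929/6.
Change in consumer surplus = 683929/6 - 5987809/6 = -883980.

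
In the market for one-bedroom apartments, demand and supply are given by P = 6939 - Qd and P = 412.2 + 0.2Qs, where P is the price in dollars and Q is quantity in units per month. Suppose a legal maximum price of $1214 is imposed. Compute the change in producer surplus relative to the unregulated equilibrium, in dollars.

-1351064

Rearranging demand gives Qd = 6939 - P; rearranging supply gives Qs = 5P - 2061. Equilibrium: 6939 - P = 5P - 2061, so 9000 = 6P and P* = 1500, Q* = 5439.
The ceiling of 1214 is below the equilibrium price 1500, so it binds.
At P = 1214: Qd = 6939 - 1214 = 5725 and Qs = 5·1214 - 2061 = 4009.
Producer surplus without the control is ½ · (1500 - 412.2) · 5439 = 2958272.1.
With the ceiling, producers sell 4009 units at 1214, so PS = ½ · (1214 - 412.2) · 4009 = 1607208.1.
Change in producer surplus = 1607208.1 - 2958272.1 = -1351064.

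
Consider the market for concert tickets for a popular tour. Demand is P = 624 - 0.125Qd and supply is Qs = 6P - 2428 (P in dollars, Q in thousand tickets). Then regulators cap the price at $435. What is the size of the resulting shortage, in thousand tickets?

1330

Rearranging demand gives Qd = 4992 - 8P. In a free market, 4992 - 8P = 6P - 2428 gives the equilibrium P* = 530, Q* = 752.
Because the ceiling (435) lies below the market-clearing price, it is binding.
At P = 435: Qd = 4992 - 8·435 = 1512 and Qs = 6·435 - 2428 = 182.
Shortage = Qd - Qs = 1512 - 182 = 1330.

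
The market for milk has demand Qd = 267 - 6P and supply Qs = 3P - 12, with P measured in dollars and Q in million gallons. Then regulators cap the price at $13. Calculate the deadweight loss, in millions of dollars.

In a free market, 267 - 6P = 3P - 12 gives the equilibrium P* = 31, Q* = 81.
The ceiling of 13 is below the equilibrium price 31, so it binds.
At P = 13: Qd = 267 - 6·13 = 189 and Qs = 3·13 - 12 = 27.
Quantity traded falls to 27. At Q = 27 the demand price is (267 - 27)/6 = 40 and the supply price is (12 + 27)/3 = 13.
Deadweight loss = ½ · (40 - 13) · (81 - 27) = ½ · 27 · 54 = 729.

729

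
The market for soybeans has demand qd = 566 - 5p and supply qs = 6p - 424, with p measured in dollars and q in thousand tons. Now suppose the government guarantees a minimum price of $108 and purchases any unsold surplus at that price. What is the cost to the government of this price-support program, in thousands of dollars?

Equilibrium: 566 - 5p = 6p - 424, so 990 = 11p and p* = 90, q* = 116.
The floor of 108 is above the equilibrium price 90, so it binds.
At p = 108: qd = 566 - 5·108 = 26 and qs = 6·108 - 424 = 224.
Surplus = qs - qd = 198.
Government expenditure = surplus × support price = 198 × 108 = 21384.

21384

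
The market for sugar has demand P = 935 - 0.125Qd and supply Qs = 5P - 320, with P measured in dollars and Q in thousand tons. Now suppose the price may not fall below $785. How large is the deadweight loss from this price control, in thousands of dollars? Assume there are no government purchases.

Rearranging demand gives Qd = 7480 - 8P. Setting quantity demanded equal to quantity supplied, 7480 - 8P = 5P - 320, gives P* = 600 and Q* = 2680.
Since 785 > 600, the floor is binding.
At P = 785: Qd = 7480 - 8·785 = 1200 and Qs = 5·785 - 320 = 3605.
Quantity traded falls to 1200. At Q = 1200 the demand price is (7480 - 1200)/8 = 785 and the supply price is (320 + 1200)/5 = 304.
Deadweight loss = ½ · (785 - 304) · (2680 - 1200) = ½ · 481 · 1480 = 355940.

355940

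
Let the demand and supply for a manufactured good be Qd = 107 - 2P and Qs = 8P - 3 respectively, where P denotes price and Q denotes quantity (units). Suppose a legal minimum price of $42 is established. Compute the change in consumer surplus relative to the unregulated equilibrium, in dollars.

Equilibrium: 107 - 2P = 8P - 3, so 110 = 10P and P* = 11, Q* = 85.
The floor of 42 is above the equilibrium price 11, so it binds.
At P = 42: Qd = 107 - 2·42 = 23 and Qs = 8·42 - 3 = 333.
Consumer surplus without the control is ½ · (53.5 - 11) · 85 = 1806.25.
With the floor, consumers buy 23 units at 42, so CS = ½ · (53.5 - 42) · 23 = 132.25.
Change in consumer surplus = 132.25 - 1806.25 = -1674.

-1674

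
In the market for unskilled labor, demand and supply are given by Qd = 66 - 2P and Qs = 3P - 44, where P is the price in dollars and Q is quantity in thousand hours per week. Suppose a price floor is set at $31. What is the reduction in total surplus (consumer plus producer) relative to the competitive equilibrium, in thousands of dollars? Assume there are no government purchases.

135

Setting quantity demanded equal to quantity supplied, 66 - 2P = 3P - 44, gives P* = 22 and Q* = 22.
Since 31 > 22, the floor is binding.
At P = 31: Qd = 66 - 2·31 = 4 and Qs = 3·31 - 44 = 49.
Quantity traded falls to 4. At Q = 4 the demand price is (66 - 4)/2 = 31 and the supply price is (44 + 4)/3 = 16.
Deadweight loss = ½ · (31 - 16) · (22 - 4) = ½ · 15 · 18 = 135.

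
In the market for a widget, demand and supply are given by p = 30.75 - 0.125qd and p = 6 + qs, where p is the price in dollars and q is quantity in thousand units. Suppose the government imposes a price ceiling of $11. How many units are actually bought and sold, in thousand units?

Rearranging demand gives qd = 246 - 8p; rearranging supply gives qs = p - 6. Without the control the market clears where 246 - 8p = p - 6, i.e. p* = 28 and q* = 22.
Because the ceiling (11) lies below the market-clearing price, it is binding.
At p = 11: qd = 246 - 8·11 = 158 and qs = 11 - 6 = 5.
The quantity actually transacted is the short side, supply: 5.

5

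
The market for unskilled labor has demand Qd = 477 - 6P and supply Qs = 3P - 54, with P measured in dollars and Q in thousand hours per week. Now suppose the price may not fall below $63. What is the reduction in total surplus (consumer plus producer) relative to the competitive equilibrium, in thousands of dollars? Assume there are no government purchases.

Setting quantity demanded equal to quantity supplied, 477 - 6P = 3P - 54, gives P* = 59 and Q* = 123.
The floor of 63 is above the equilibrium price 59, so it binds.
At P = 63: Qd = 477 - 6·63 = 99 and Qs = 3·63 - 54 = 135.
Quantity traded falls to 99. At Q = 99 the demand price is (477 - 99)/6 = 63 and the supply price is (54 + 99)/3 = 51.
Deadweight loss = ½ · (63 - 51) · (123 - 99) = ½ · 12 · 24 = 144.

144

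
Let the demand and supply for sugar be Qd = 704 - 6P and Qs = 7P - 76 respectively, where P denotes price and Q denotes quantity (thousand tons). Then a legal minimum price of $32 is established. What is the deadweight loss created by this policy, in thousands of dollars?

0

In a free market, 704 - 6P = 7P - 76 gives the equilibrium P* = 60, Q* = 344.
Since 32 is below P* = 60, the floor does not bind and the free-market outcome prevails.
Since the control does not bind, no trades are prevented and deadweight loss is zero.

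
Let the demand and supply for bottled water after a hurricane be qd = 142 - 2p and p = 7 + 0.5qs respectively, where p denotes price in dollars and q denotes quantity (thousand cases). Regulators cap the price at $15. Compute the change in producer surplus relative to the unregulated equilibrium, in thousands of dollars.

-960

Rearranging supply gives qs = 2p - 14. Without the control the market clears where 142 - 2p = 2p - 14, i.e. p* = 39 and q* = 64.
Because the ceiling (15) lies below the market-clearing price, it is binding.
At p = 15: qd = 142 - 2·15 = 112 and qs = 2·15 - 14 = 16.
Producer surplus without the control is ½ · (39 - 7) · 64 = 1024.
With the ceiling, producers sell 16 units at 15, so PS = ½ · (15 - 7) · 16 = 64.
Change in producer surplus = 64 - 1024 = -960.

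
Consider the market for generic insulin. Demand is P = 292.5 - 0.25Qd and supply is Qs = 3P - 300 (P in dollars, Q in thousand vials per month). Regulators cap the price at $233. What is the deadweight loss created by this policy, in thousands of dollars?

Rearranging demand gives Qd = 1170 - 4P. Without the control the market clears where 1170 - 4P = 3P - 300, i.e. P* = 210 and Q* = 330.
The ceiling of 233 is above the equilibrium price 210, so it is not binding; the market clears at P* = 210, Q* = 330.
Since the control does not bind, no trades are prevented and deadweight loss is zero.

0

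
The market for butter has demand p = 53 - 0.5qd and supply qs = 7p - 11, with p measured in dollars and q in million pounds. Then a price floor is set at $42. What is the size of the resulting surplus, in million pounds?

261

Rearranging demand gives qd = 106 - 2p. Without the control the market clears where 106 - 2p = 7p - 11, i.e. p* = 13 and q* = 80.
Since 42 > 13, the floor is binding.
At p = 42: qd = 106 - 2·42 = 22 and qs = 7·42 - 11 = 283.
Surplus = qs - qd = 283 - 22 = 261.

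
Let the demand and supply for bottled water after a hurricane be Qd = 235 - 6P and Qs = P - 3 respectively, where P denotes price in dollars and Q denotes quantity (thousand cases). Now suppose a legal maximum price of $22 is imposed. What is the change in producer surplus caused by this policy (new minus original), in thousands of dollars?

-300

In a free market, 235 - 6P = P - 3 gives the equilibrium P* = 34, Q* = 31.
The ceiling of 22 is below the equilibrium price 34, so it binds.
At P = 22: Qd = 235 - 6·22 = 103 and Qs = 22 - 3 = 19.
Producer surplus without the control is ½ · (34 - 3) · 31 = 480.5.
With the ceiling, producers sell 19 units at 22, so PS = ½ · (22 - 3) · 19 = 180.5.
Change in producer surplus = 180.5 - 480.5 = -300.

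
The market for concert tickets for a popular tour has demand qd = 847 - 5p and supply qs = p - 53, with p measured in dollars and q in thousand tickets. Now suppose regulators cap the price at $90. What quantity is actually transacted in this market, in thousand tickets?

37

Equilibrium: 847 - 5p = p - 53, so 900 = 6p and p* = 150, q* = 97.
The ceiling of 90 is below the equilibrium price 150, so it binds.
At p = 90: qd = 847 - 5·90 = 397 and qs = 90 - 53 = 37.
The quantity actually transacted is the short side, supply: 37.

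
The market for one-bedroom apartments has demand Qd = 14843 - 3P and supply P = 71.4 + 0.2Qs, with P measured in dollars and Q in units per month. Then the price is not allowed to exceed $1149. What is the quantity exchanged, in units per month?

Rearranging supply gives Qs = 5P - 357. In a free market, 14843 - 3P = 5P - 357 gives the equilibrium P* = 1900, Q* = 9143.
The ceiling of 1149 is below the equilibrium price 1900, so it binds.
At P = 1149: Qd = 14843 - 3·1149 = 11396 and Qs = 5·1149 - 357 = 5388.
The quantity actually transacted is the short side, supply: 5388.

5388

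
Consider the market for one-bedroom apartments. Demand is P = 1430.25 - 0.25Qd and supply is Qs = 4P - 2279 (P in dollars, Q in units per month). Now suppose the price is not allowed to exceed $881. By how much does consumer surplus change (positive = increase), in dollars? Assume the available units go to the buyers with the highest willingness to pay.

119833

Rearranging demand gives Qd = 5721 - 4P. In a free market, 5721 - 4P = 4P - 2279 gives the equilibrium P* = 1000, Q* = 1721.
Because the ceiling (881) lies below the market-clearing price, it is binding.
At P = 881: Qd = 5721 - 4·881 = 2197 and Qs = 4·881 - 2279 = 1245.
Consumer surplus without the control is ½ · (1430.25 - 1000) · 1721 = 370230.125.
With the ceiling, 1245 units are sold at 881 (assume they go to the highest-value buyers). The demand price at Q = 1245 is 1119, so CS = ½ · [(1430.25 - 881) + (1119 - 881)] · 1245 = 490063.125.
Change in consumer surplus = 490063.125 - 370230.125 = 119833.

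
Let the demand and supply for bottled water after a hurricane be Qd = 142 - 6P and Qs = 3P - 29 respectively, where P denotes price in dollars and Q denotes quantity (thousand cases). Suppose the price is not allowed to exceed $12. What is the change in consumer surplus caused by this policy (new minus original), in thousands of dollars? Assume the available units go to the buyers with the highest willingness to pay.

12.25

Equilibrium: 142 - 6P = 3P - 29, so 171 = 9P and P* = 19, Q* = 28.
Because the ceiling (12) lies below the market-clearing price, it is binding.
At P = 12: Qd = 142 - 6·12 = 70 and Qs = 3·12 - 29 = 7.
Consumer surplus without the control is ½ · (71/3 - 19) · 28 = 196/3.
With the ceiling, 7 units are sold at 12 (assume they go to the highest-value buyers). The demand price at Q = 7 is 22.5, so CS = ½ · [(71/3 - 12) + (22.5 - 12)] · 7 = 931/12.
Change in consumer surplus = 931/12 - 196/3 = 12.25.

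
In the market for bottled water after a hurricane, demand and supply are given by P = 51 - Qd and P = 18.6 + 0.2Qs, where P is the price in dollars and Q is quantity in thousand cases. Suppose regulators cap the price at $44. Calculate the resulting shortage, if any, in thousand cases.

0

Rearranging demand gives Qd = 51 - P; rearranging supply gives Qs = 5P - 93. Setting quantity demanded equal to quantity supplied, 51 - P = 5P - 93, gives P* = 24 and Q* = 27.
The ceiling of 44 is above the equilibrium price 24, so it is not binding; the market clears at P* = 24, Q* = 27.
Since the control does not bind, there is no shortage.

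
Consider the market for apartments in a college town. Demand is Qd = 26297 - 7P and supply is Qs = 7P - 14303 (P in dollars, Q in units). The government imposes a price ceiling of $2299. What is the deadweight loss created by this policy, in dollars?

Setting quantity demanded equal to quantity supplied, 26297 - 7P = 7P - 14303, gives P* = 2900 and Q* = 5997.
Since 2299 < 2900, the ceiling is binding.
At P = 2299: Qd = 26297 - 7·2299 = 10204 and Qs = 7·2299 - 14303 = 1790.
Quantity traded falls to 1790. At Q = 1790 the demand price is (26297 - 1790)/7 = 3501 and the supply price is (14303 + 1790)/7 = 2299.
Deadweight loss = ½ · (3501 - 2299) · (5997 - 1790) = ½ · 1202 · 4207 = 2528407.

2528407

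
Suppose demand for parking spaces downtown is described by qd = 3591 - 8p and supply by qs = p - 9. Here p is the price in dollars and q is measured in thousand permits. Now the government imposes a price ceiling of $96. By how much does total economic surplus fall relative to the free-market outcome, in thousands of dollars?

51984

Equilibrium: 3591 - 8p = p - 9, so 3600 = 9p and p* = 400, q* = 391.
Because the ceiling (96) lies below the market-clearing price, it is binding.
At p = 96: qd = 3591 - 8·96 = 2823 and qs = 96 - 9 = 87.
Quantity traded falls to 87. At q = 87 the demand price is (3591 - 87)/8 = 438 and the supply price is 9 + 87 = 96.
Deadweight loss = ½ · (438 - 96) · (391 - 87) = ½ · 342 · 304 = 51984.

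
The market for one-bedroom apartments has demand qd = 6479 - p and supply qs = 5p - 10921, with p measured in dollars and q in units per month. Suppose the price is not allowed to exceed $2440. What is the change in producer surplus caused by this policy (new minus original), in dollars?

Equilibrium: 6479 - p = 5p - 10921, so 17400 = 6p and p* = 2900, q* = 3579.
The ceiling of 2440 is below the equilibrium price 2900, so it binds.
At p = 2440: qd = 6479 - 2440 = 4039 and qs = 5·2440 - 10921 = 1279.
Producer surplus without the control is ½ · (2900 - 2184.2) · 3579 = 1280924.1.
With the ceiling, producers sell 1279 units at 2440, so PS = ½ · (2440 - 2184.2) · 1279 = 163584.1.
Change in producer surplus = 163584.1 - 1280924.1 = -1117340.

-1117340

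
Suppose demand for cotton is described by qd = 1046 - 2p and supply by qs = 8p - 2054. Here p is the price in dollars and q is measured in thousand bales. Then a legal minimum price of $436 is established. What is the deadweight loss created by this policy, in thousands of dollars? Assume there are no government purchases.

Without the control the market clears where 1046 - 2p = 8p - 2054, i.e. p* = 310 and q* = 426.
Because the floor (436) lies above the market-clearing price, it is binding.
At p = 436: qd = 1046 - 2·436 = 174 and qs = 8·436 - 2054 = 1434.
Quantity traded falls to 174. At q = 174 the demand price is (1046 - 174)/2 = 436 and the supply price is (2054 + 174)/8 = 278.5.
Deadweight loss = ½ · (436 - 278.5) · (426 - 174) = ½ · 157.5 · 252 = 19845.

19845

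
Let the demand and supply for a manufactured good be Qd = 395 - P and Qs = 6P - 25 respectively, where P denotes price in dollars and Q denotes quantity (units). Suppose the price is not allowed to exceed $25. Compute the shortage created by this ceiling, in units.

245

In a free market, 395 - P = 6P - 25 gives the equilibrium P* = 60, Q* = 335.
Since 25 < 60, the ceiling is binding.
At P = 25: Qd = 395 - 25 = 370 and Qs = 6·25 - 25 = 125.
Shortage = Qd - Qs = 370 - 125 = 245.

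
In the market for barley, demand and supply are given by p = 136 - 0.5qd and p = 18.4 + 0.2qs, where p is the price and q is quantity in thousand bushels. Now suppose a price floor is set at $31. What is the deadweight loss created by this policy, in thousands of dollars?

0

Rearranging demand gives qd = 272 - 2p; rearranging supply gives qs = 5p - 92. Equilibrium: 272 - 2p = 5p - 92, so 364 = 7p and p* = 52, q* = 168.
The floor of 31 is below the equilibrium price 52, so it is not binding; the market clears at p* = 52, q* = 168.
Since the control does not bind, no trades are prevented and deadweight loss is zero.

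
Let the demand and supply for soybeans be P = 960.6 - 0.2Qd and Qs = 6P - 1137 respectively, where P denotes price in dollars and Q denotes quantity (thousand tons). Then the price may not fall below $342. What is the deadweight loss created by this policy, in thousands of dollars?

0

Rearranging demand gives Qd = 4803 - 5P. Equilibrium: 4803 - 5P = 6P - 1137, so 5940 = 11P and P* = 540, Q* = 2103.
Since 342 is below P* = 540, the floor does not bind and the free-market outcome prevails.
Since the control does not bind, no trades are prevented and deadweight loss is zero.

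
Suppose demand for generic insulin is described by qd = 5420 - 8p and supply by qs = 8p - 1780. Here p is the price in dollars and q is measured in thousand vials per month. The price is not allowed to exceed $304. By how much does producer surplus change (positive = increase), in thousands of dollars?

Equilibrium: 5420 - 8p = 8p - 1780, so 7200 = 16p and p* = 450, q* = 1820.
Because the ceiling (304) lies below the market-clearing price, it is binding.
At p = 304: qd = 5420 - 8·304 = 2988 and qs = 8·304 - 1780 = 652.
Producer surplus without the control is ½ · (450 - 222.5) · 1820 = 207025.
With the ceiling, producers sell 652 units at 304, so PS = ½ · (304 - 222.5) · 652 = 26569.
Change in producer surplus = 26569 - 207025 = -180456.

-180456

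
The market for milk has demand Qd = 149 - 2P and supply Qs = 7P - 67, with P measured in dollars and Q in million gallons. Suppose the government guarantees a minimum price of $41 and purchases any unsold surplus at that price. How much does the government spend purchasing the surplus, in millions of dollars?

6273

In a free market, 149 - 2P = 7P - 67 gives the equilibrium P* = 24, Q* = 101.
The floor of 41 is above the equilibrium price 24, so it binds.
At P = 41: Qd = 149 - 2·41 = 67 and Qs = 7·41 - 67 = 220.
Surplus = Qs - Qd = 153.
Government expenditure = surplus × support price = 153 × 41 = 6273.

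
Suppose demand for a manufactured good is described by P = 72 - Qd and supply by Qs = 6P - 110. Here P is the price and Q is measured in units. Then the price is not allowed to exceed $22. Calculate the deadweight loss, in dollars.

Rearranging demand gives Qd = 72 - P. Setting quantity demanded equal to quantity supplied, 72 - P = 6P - 110, gives P* = 26 and Q* = 46.
Since 22 < 26, the ceiling is binding.
At P = 22: Qd = 72 - 22 = 50 and Qs = 6·22 - 110 = 22.
Quantity traded falls to 22. At Q = 22 the demand price is 72 - 22 = 50 and the supply price is (110 + 22)/6 = 22.
Deadweight loss = ½ · (50 - 22) · (46 - 22) = ½ · 28 · 24 = 336.

336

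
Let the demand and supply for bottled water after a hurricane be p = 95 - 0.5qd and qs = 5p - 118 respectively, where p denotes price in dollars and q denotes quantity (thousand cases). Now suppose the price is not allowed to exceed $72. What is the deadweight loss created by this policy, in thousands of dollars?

Rearranging demand gives qd = 190 - 2p. Setting quantity demanded equal to quantity supplied, 190 - 2p = 5p - 118, gives p* = 44 and q* = 102.
Since 72 is above p* = 44, the ceiling does not bind and the free-market outcome prevails.
Since the control does not bind, no trades are prevented and deadweight loss is zero.

0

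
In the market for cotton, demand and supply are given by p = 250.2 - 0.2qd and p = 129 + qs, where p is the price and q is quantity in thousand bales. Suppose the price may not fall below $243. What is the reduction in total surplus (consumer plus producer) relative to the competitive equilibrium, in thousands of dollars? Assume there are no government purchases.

Rearranging demand gives qd = 1251 - 5p; rearranging supply gives qs = p - 129. Equilibrium: 1251 - 5p = p - 129, so 1380 = 6p and p* = 230, q* = 101.
The floor of 243 is above the equilibrium price 230, so it binds.
At p = 243: qd = 1251 - 5·243 = 36 and qs = 243 - 129 = 114.
Quantity traded falls to 36. At q = 36 the demand price is (1251 - 36)/5 = 243 and the supply price is 129 + 36 = 165.
Deadweight loss = ½ · (243 - 165) · (101 - 36) = ½ · 78 · 65 = 2535.

2535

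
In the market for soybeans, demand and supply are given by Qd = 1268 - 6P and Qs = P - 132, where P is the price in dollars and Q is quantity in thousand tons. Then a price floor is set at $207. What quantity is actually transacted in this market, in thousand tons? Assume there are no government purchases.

In a free market, 1268 - 6P = P - 132 gives the equilibrium P* = 200, Q* = 68.
Because the floor (207) lies above the market-clearing price, it is binding.
At P = 207: Qd = 1268 - 6·207 = 26 and Qs = 207 - 132 = 75.
The quantity actually transacted is the short side, demand: 26.

26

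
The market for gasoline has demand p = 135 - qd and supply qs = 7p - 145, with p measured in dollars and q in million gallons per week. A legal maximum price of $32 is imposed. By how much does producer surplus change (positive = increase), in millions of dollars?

-268.5

Rearranging demand gives qd = 135 - p. Setting quantity demanded equal to quantity supplied, 135 - p = 7p - 145, gives p* = 35 and q* = 100.
Because the ceiling (32) lies below the market-clearing price, it is binding.
At p = 32: qd = 135 - 32 = 103 and qs = 7·32 - 145 = 79.
Producer surplus without the control is ½ · (35 - 145/7) · 100 = 5000/7.
With the ceiling, producers sell 79 units at 32, so PS = ½ · (32 - 145/7) · 79 = 6241/14.
Change in producer surplus = 6241/14 - 5000/7 = -268.5.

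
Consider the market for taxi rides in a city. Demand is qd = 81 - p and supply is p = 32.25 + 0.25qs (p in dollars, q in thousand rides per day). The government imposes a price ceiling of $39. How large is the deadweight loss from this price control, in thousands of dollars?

Rearranging supply gives qs = 4p - 129. Setting quantity demanded equal to quantity supplied, 81 - p = 4p - 129, gives p* = 42 and q* = 39.
Since 39 < 42, the ceiling is binding.
At p = 39: qd = 81 - 39 = 42 and qs = 4·39 - 129 = 27.
Quantity traded falls to 27. At q = 27 the demand price is 81 - 27 = 54 and the supply price is (129 + 27)/4 = 39.
Deadweight loss = ½ · (54 - 39) · (39 - 27) = ½ · 15 · 12 = 90.

90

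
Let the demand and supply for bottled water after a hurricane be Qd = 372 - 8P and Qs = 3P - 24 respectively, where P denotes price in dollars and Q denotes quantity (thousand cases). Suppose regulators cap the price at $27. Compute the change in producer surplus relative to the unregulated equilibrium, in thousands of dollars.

Equilibrium: 372 - 8P = 3P - 24, so 396 = 11P and P* = 36, Q* = 84.
Since 27 < 36, the ceiling is binding.
At P = 27: Qd = 372 - 8·27 = 156 and Qs = 3·27 - 24 = 57.
Producer surplus without the control is ½ · (36 - 8) · 84 = 1176.
With the ceiling, producers sell 57 units at 27, so PS = ½ · (27 - 8) · 57 = 541.5.
Change in producer surplus = 541.5 - 1176 = -634.5.

-634.5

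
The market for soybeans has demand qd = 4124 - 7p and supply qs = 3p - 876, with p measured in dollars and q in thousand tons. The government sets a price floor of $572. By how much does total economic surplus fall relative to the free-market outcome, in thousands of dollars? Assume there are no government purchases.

60480

Setting quantity demanded equal to quantity supplied, 4124 - 7p = 3p - 876, gives p* = 500 and q* = 624.
Since 572 > 500, the floor is binding.
At p = 572: qd = 4124 - 7·572 = 120 and qs = 3·572 - 876 = 840.
Quantity traded falls to 120. At q = 120 the demand price is (4124 - 120)/7 = 572 and the supply price is (876 + 120)/3 = 332.
Deadweight loss = ½ · (572 - 332) · (624 - 120) = ½ · 240 · 504 = 60480.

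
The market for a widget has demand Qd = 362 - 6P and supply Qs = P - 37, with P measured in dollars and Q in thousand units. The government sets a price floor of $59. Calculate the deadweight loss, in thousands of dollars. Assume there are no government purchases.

Without the control the market clears where 362 - 6P = P - 37, i.e. P* = 57 and Q* = 20.
Because the floor (59) lies above the market-clearing price, it is binding.
At P = 59: Qd = 362 - 6·59 = 8 and Qs = 59 - 37 = 22.
Quantity traded falls to 8. At Q = 8 the demand price is (362 - 8)/6 = 59 and the supply price is 37 + 8 = 45.
Deadweight loss = ½ · (59 - 45) · (20 - 8) = ½ · 14 · 12 = 84.

84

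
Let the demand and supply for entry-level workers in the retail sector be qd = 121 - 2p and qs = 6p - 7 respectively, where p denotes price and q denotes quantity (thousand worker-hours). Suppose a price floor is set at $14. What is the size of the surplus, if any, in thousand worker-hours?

Equilibrium: 121 - 2p = 6p - 7, so 128 = 8p and p* = 16, q* = 89.
The floor of 14 is below the equilibrium price 16, so it is not binding; the market clears at p* = 16, q* = 89.
Since the control does not bind, there is no surplus.

0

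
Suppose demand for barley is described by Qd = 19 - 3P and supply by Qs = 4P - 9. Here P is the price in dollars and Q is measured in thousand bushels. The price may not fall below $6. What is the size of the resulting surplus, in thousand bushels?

In a free market, 19 - 3P = 4P - 9 gives the equilibrium P* = 4, Q* = 7.
Since 6 > 4, the floor is binding.
At P = 6: Qd = 19 - 3·6 = 1 and Qs = 4·6 - 9 = 15.
Surplus = Qs - Qd = 15 - 1 = 14.

14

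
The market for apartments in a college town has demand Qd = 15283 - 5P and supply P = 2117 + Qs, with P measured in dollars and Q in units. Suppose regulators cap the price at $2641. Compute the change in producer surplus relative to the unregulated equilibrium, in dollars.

-169256.5

Rearranging supply gives Qs = P - 2117. Equilibrium: 15283 - 5P = P - 2117, so 17400 = 6P and P* = 2900, Q* = 783.
Because the ceiling (2641) lies below the market-clearing price, it is binding.
At P = 2641: Qd = 15283 - 5·2641 = 2078 and Qs = 2641 - 2117 = 524.
Producer surplus without the control is ½ · (2900 - 2117) · 783 = 306544.5.
With the ceiling, producers sell 524 units at 2641, so PS = ½ · (2641 - 2117) · 524 = 137288.
Change in producer surplus = 137288 - 306544.5 = -169256.5.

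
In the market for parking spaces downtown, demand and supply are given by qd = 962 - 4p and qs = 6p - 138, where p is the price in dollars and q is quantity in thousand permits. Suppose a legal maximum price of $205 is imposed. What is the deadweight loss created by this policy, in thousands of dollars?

0

In a free market, 962 - 4p = 6p - 138 gives the equilibrium p* = 110, q* = 522.
The ceiling of 205 is above the equilibrium price 110, so it is not binding; the market clears at p* = 110, q* = 522.
Since the control does not bind, no trades are prevented and deadweight loss is zero.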